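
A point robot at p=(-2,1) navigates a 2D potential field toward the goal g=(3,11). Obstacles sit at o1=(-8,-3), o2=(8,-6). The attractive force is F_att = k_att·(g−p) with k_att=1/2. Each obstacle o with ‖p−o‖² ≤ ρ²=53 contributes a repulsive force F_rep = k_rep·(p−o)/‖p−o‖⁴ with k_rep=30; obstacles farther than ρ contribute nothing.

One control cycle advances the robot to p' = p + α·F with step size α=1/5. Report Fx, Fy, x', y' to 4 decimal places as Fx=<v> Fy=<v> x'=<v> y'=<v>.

Fx=2.5666 Fy=5.0444 x'=-1.4867 y'=2.0089

F_att = 1/2·(g−p) = 1/2·(5,10) = (2.5000,5.0000)
o1: d²=52 ≤ ρ²=53; F_rep = 30·(6,4)/52² = (0.0666,0.0444)
o2: d²=149 > ρ²=53 → inactive
F = F_att + ΣF_rep = (2.5666,5.0444)
p' = p + 1/5·F = (-1.4867,2.0089)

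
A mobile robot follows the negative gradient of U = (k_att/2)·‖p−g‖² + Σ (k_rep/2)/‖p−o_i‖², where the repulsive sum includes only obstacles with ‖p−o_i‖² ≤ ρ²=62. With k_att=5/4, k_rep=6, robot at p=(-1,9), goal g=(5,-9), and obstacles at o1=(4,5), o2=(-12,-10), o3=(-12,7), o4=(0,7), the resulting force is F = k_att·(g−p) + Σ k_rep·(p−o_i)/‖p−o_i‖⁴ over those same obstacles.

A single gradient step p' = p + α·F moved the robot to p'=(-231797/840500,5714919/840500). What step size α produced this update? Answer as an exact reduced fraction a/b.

α = 1/10

F_att = 5/4·(g−p) = 5/4·(6,-18) = (7.5000,-22.5000)
o1: d²=41 ≤ ρ²=62; F_rep = 6·(-5,4)/41² = (-0.0178,0.0143)
o2: d²=482 > ρ²=62 → inactive
o3: d²=125 > ρ²=62 → inactive
o4: d²=5 ≤ ρ²=62; F_rep = 6·(-1,2)/5² = (-0.2400,0.4800)
F = F_att + ΣF_rep = (7.2422,-22.0057)
Δp = p'−p = (0.7242,-2.2006); α = Δx/Fx = (608703/840500) / (608703/84050) = 1/10
check: Δy/Fy = (-1849581/840500) / (-1849581/84050) = 1/10 ✓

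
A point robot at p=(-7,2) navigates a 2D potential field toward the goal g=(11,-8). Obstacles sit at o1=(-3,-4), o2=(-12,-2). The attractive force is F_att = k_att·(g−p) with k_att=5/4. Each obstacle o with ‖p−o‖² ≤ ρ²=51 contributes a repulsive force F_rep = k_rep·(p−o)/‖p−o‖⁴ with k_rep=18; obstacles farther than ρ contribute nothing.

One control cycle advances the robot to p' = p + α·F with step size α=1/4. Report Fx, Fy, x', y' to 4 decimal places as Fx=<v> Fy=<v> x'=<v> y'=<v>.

F_att = 5/4·(g−p) = 5/4·(18,-10) = (22.5000,-12.5000)
o1: d²=52 > ρ²=51 → inactive
o2: d²=41 ≤ ρ²=51; F_rep = 18·(5,4)/41² = (0.0535,0.0428)
F = F_att + ΣF_rep = (22.5535,-12.4572)
p' = p + 1/4·F = (-1.3616,-1.1143)

Fx=22.5535 Fy=-12.4572 x'=-1.3616 y'=-1.1143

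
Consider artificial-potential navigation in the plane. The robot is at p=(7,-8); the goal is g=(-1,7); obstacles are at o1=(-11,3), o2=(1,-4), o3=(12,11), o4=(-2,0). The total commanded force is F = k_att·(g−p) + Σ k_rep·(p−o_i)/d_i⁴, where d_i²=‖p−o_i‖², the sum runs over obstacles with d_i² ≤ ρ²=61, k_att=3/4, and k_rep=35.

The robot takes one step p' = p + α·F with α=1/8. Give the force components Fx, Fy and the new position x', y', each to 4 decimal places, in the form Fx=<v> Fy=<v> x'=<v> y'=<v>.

Fx=-5.9223 Fy=11.1982 x'=6.2597 y'=-6.6002

F_att = 3/4·(g−p) = 3/4·(-8,15) = (-6.0000,11.2500)
o1: d²=445 > ρ²=61 → inactive
o2: d²=52 ≤ ρ²=61; F_rep = 35·(6,-4)/52² = (0.0777,-0.0518)
o3: d²=386 > ρ²=61 → inactive
o4: d²=145 > ρ²=61 → inactive
F = F_att + ΣF_rep = (-5.9223,11.1982)
p' = p + 1/8·F = (6.2597,-6.6002)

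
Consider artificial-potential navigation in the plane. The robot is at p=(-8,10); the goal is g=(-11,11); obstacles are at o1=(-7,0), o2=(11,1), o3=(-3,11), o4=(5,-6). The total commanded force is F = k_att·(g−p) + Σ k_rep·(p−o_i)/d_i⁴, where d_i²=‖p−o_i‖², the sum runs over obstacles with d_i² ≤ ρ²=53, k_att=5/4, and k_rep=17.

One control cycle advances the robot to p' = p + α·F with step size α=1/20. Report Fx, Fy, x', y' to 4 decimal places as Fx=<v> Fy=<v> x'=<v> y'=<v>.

Fx=-3.8757 Fy=1.2249 x'=-8.1938 y'=10.0612

F_att = 5/4·(g−p) = 5/4·(-3,1) = (-3.7500,1.2500)
o1: d²=101 > ρ²=53 → inactive
o2: d²=442 > ρ²=53 → inactive
o3: d²=26 ≤ ρ²=53; F_rep = 17·(-5,-1)/26² = (-0.1257,-0.0251)
o4: d²=425 > ρ²=53 → inactive
F = F_att + ΣF_rep = (-3.8757,1.2249)
p' = p + 1/20·F = (-8.1938,10.0612)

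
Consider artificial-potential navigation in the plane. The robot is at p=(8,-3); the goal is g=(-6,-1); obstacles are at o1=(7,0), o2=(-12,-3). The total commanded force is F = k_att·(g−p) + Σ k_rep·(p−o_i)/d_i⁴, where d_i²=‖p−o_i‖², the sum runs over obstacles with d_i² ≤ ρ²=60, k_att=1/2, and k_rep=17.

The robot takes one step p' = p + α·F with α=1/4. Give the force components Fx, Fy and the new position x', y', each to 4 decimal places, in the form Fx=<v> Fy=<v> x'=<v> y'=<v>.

F_att = 1/2·(g−p) = 1/2·(-14,2) = (-7.0000,1.0000)
o1: d²=10 ≤ ρ²=60; F_rep = 17·(1,-3)/10² = (0.1700,-0.5100)
o2: d²=400 > ρ²=60 → inactive
F = F_att + ΣF_rep = (-6.8300,0.4900)
p' = p + 1/4·F = (6.2925,-2.8775)

Fx=-6.8300 Fy=0.4900 x'=6.2925 y'=-2.8775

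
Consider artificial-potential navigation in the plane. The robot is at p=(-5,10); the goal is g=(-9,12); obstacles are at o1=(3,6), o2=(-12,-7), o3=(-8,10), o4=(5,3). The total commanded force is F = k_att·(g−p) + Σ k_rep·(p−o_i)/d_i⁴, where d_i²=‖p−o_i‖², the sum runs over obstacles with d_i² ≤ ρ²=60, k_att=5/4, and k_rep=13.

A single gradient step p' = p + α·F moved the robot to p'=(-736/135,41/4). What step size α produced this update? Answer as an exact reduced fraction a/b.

F_att = 5/4·(g−p) = 5/4·(-4,2) = (-5.0000,2.5000)
o1: d²=80 > ρ²=60 → inactive
o2: d²=338 > ρ²=60 → inactive
o3: d²=9 ≤ ρ²=60; F_rep = 13·(3,0)/9² = (0.4815,0.0000)
o4: d²=149 > ρ²=60 → inactive
F = F_att + ΣF_rep = (-4.5185,2.5000)
Δp = p'−p = (-0.4519,0.2500); α = Δx/Fx = (-61/135) / (-122/27) = 1/10
check: Δy/Fy = (1/4) / (5/2) = 1/10 ✓

α = 1/10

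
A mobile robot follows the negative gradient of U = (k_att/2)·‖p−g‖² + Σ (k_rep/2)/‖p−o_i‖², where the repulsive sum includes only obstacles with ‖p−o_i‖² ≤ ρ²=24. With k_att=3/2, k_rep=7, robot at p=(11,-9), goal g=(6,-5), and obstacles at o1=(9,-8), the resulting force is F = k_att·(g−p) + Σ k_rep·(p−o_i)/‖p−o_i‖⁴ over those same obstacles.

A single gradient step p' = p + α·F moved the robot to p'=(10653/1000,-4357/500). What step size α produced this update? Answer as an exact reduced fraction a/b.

F_att = 3/2·(g−p) = 3/2·(-5,4) = (-7.5000,6.0000)
o1: d²=5 ≤ ρ²=24; F_rep = 7·(2,-1)/5² = (0.5600,-0.2800)
F = F_att + ΣF_rep = (-6.9400,5.7200)
Δp = p'−p = (-0.3470,0.2860); α = Δx/Fx = (-347/1000) / (-347/50) = 1/20
check: Δy/Fy = (143/500) / (143/25) = 1/20 ✓

α = 1/20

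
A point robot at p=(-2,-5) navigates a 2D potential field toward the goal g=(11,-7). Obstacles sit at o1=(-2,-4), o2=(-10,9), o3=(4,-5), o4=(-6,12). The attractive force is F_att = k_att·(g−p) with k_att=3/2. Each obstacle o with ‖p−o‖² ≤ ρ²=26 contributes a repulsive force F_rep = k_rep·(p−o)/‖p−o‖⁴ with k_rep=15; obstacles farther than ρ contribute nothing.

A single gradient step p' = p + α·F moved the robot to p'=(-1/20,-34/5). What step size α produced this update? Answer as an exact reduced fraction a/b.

F_att = 3/2·(g−p) = 3/2·(13,-2) = (19.5000,-3.0000)
o1: d²=1 ≤ ρ²=26; F_rep = 15·(0,-1)/1² = (0.0000,-15.0000)
o2: d²=260 > ρ²=26 → inactive
o3: d²=36 > ρ²=26 → inactive
o4: d²=305 > ρ²=26 → inactive
F = F_att + ΣF_rep = (19.5000,-18.0000)
Δp = p'−p = (1.9500,-1.8000); α = Δx/Fx = (39/20) / (39/2) = 1/10
check: Δy/Fy = (-9/5) / (-18) = 1/10 ✓

α = 1/10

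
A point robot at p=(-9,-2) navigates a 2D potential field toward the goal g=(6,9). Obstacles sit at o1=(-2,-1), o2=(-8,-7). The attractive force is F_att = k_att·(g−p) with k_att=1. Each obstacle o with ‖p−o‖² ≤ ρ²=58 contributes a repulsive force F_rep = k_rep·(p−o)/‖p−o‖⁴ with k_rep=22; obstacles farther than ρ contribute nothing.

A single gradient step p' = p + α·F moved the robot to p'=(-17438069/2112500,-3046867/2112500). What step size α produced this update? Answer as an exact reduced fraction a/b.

F_att = 1·(g−p) = 1·(15,11) = (15.0000,11.0000)
o1: d²=50 ≤ ρ²=58; F_rep = 22·(-7,-1)/50² = (-0.0616,-0.0088)
o2: d²=26 ≤ ρ²=58; F_rep = 22·(-1,5)/26² = (-0.0325,0.1627)
F = F_att + ΣF_rep = (14.9059,11.1539)
Δp = p'−p = (0.7453,0.5577); α = Δx/Fx = (1574431/2112500) / (1574431/105625) = 1/20
check: Δy/Fy = (1178133/2112500) / (1178133/105625) = 1/20 ✓

α = 1/20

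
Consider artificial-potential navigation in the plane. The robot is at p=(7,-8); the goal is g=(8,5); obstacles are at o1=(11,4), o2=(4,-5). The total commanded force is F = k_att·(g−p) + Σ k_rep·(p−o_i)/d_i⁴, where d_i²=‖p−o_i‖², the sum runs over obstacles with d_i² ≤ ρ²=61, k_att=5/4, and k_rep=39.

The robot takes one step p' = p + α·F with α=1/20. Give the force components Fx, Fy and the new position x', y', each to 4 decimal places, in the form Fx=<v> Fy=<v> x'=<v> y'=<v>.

Fx=1.6111 Fy=15.8889 x'=7.0806 y'=-7.2056

F_att = 5/4·(g−p) = 5/4·(1,13) = (1.2500,16.2500)
o1: d²=160 > ρ²=61 → inactive
o2: d²=18 ≤ ρ²=61; F_rep = 39·(3,-3)/18² = (0.3611,-0.3611)
F = F_att + ΣF_rep = (1.6111,15.8889)
p' = p + 1/20·F = (7.0806,-7.2056)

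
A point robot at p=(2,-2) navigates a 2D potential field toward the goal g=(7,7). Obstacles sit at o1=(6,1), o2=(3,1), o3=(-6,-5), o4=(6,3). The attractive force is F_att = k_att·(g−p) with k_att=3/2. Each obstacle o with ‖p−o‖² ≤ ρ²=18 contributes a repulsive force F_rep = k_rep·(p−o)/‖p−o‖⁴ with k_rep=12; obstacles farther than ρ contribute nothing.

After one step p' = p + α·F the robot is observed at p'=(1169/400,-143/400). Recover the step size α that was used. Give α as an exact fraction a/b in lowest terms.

α = 1/8

F_att = 3/2·(g−p) = 3/2·(5,9) = (7.5000,13.5000)
o1: d²=25 > ρ²=18 → inactive
o2: d²=10 ≤ ρ²=18; F_rep = 12·(-1,-3)/10² = (-0.1200,-0.3600)
o3: d²=73 > ρ²=18 → inactive
o4: d²=41 > ρ²=18 → inactive
F = F_att + ΣF_rep = (7.3800,13.1400)
Δp = p'−p = (0.9225,1.6425); α = Δx/Fx = (369/400) / (369/50) = 1/8
check: Δy/Fy = (657/400) / (657/50) = 1/8 ✓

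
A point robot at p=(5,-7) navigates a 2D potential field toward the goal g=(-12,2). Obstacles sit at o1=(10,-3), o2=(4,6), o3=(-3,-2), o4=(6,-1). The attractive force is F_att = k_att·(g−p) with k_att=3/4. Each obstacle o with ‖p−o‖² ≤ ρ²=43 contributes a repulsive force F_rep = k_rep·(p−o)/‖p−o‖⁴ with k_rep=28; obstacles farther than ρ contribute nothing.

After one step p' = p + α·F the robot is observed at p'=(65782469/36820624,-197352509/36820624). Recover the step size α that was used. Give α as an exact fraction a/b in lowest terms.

F_att = 3/4·(g−p) = 3/4·(-17,9) = (-12.7500,6.7500)
o1: d²=41 ≤ ρ²=43; F_rep = 28·(-5,-4)/41² = (-0.0833,-0.0666)
o2: d²=170 > ρ²=43 → inactive
o3: d²=89 > ρ²=43 → inactive
o4: d²=37 ≤ ρ²=43; F_rep = 28·(-1,-6)/37² = (-0.0205,-0.1227)
F = F_att + ΣF_rep = (-12.8537,6.5607)
Δp = p'−p = (-3.2134,1.6402); α = Δx/Fx = (-118320651/36820624) / (-118320651/9205156) = 1/4
check: Δy/Fy = (60391859/36820624) / (60391859/9205156) = 1/4 ✓

α = 1/4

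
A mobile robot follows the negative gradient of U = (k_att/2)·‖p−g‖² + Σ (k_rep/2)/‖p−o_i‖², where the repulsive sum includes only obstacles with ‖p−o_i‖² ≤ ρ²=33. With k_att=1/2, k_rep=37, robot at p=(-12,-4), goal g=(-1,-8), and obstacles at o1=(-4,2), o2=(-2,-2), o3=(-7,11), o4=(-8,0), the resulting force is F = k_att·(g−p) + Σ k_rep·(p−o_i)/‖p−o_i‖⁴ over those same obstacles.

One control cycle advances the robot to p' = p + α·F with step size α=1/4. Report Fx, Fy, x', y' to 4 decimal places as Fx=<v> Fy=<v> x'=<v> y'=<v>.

F_att = 1/2·(g−p) = 1/2·(11,-4) = (5.5000,-2.0000)
o1: d²=100 > ρ²=33 → inactive
o2: d²=104 > ρ²=33 → inactive
o3: d²=250 > ρ²=33 → inactive
o4: d²=32 ≤ ρ²=33; F_rep = 37·(-4,-4)/32² = (-0.1445,-0.1445)
F = F_att + ΣF_rep = (5.3555,-2.1445)
p' = p + 1/4·F = (-10.6611,-4.5361)

Fx=5.3555 Fy=-2.1445 x'=-10.6611 y'=-4.5361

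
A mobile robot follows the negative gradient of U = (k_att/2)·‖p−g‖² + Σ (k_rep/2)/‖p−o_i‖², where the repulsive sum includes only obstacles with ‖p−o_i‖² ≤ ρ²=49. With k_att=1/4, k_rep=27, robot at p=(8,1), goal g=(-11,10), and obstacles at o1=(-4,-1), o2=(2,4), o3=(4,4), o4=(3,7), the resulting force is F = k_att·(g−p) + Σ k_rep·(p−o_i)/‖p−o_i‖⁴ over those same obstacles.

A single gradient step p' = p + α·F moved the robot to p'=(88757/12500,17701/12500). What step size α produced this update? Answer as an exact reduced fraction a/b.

α = 1/5

F_att = 1/4·(g−p) = 1/4·(-19,9) = (-4.7500,2.2500)
o1: d²=148 > ρ²=49 → inactive
o2: d²=45 ≤ ρ²=49; F_rep = 27·(6,-3)/45² = (0.0800,-0.0400)
o3: d²=25 ≤ ρ²=49; F_rep = 27·(4,-3)/25² = (0.1728,-0.1296)
o4: d²=61 > ρ²=49 → inactive
F = F_att + ΣF_rep = (-4.4972,2.0804)
Δp = p'−p = (-0.8994,0.4161); α = Δx/Fx = (-11243/12500) / (-11243/2500) = 1/5
check: Δy/Fy = (5201/12500) / (5201/2500) = 1/5 ✓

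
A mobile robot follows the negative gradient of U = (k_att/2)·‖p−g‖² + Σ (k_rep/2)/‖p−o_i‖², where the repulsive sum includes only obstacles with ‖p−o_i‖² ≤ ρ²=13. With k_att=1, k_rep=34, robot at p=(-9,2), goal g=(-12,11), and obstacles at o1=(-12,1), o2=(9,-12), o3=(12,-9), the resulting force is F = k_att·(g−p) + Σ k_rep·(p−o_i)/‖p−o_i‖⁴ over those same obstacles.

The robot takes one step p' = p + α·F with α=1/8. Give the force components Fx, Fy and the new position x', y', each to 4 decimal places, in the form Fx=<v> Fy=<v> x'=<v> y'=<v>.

F_att = 1·(g−p) = 1·(-3,9) = (-3.0000,9.0000)
o1: d²=10 ≤ ρ²=13; F_rep = 34·(3,1)/10² = (1.0200,0.3400)
o2: d²=520 > ρ²=13 → inactive
o3: d²=562 > ρ²=13 → inactive
F = F_att + ΣF_rep = (-1.9800,9.3400)
p' = p + 1/8·F = (-9.2475,3.1675)

Fx=-1.9800 Fy=9.3400 x'=-9.2475 y'=3.1675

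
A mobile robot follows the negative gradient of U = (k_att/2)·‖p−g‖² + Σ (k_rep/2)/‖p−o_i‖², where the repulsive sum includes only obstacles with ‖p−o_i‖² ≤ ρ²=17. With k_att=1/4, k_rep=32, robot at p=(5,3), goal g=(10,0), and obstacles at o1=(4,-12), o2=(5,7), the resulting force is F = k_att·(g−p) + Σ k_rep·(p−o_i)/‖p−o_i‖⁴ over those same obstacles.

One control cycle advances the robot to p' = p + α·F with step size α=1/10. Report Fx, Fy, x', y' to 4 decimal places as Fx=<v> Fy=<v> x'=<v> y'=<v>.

Fx=1.2500 Fy=-1.2500 x'=5.1250 y'=2.8750

F_att = 1/4·(g−p) = 1/4·(5,-3) = (1.2500,-0.7500)
o1: d²=226 > ρ²=17 → inactive
o2: d²=16 ≤ ρ²=17; F_rep = 32·(0,-4)/16² = (0.0000,-0.5000)
F = F_att + ΣF_rep = (1.2500,-1.2500)
p' = p + 1/10·F = (5.1250,2.8750)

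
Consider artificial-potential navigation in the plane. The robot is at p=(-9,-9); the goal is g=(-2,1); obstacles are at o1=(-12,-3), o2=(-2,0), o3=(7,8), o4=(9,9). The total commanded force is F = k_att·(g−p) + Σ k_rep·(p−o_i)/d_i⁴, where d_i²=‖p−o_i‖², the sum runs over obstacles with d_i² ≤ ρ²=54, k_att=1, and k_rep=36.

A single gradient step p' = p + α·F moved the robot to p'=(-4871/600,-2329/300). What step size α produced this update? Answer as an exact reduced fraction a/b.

α = 1/8

F_att = 1·(g−p) = 1·(7,10) = (7.0000,10.0000)
o1: d²=45 ≤ ρ²=54; F_rep = 36·(3,-6)/45² = (0.0533,-0.1067)
o2: d²=130 > ρ²=54 → inactive
o3: d²=545 > ρ²=54 → inactive
o4: d²=648 > ρ²=54 → inactive
F = F_att + ΣF_rep = (7.0533,9.8933)
Δp = p'−p = (0.8817,1.2367); α = Δx/Fx = (529/600) / (529/75) = 1/8
check: Δy/Fy = (371/300) / (742/75) = 1/8 ✓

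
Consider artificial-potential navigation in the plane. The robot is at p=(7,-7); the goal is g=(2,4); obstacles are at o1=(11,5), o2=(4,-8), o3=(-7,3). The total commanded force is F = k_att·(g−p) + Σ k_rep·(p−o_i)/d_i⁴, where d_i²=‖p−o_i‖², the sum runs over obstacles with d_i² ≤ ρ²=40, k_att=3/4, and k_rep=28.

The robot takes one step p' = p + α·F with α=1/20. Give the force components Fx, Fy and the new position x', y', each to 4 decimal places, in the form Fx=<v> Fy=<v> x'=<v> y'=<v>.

F_att = 3/4·(g−p) = 3/4·(-5,11) = (-3.7500,8.2500)
o1: d²=160 > ρ²=40 → inactive
o2: d²=10 ≤ ρ²=40; F_rep = 28·(3,1)/10² = (0.8400,0.2800)
o3: d²=296 > ρ²=40 → inactive
F = F_att + ΣF_rep = (-2.9100,8.5300)
p' = p + 1/20·F = (6.8545,-6.5735)

Fx=-2.9100 Fy=8.5300 x'=6.8545 y'=-6.5735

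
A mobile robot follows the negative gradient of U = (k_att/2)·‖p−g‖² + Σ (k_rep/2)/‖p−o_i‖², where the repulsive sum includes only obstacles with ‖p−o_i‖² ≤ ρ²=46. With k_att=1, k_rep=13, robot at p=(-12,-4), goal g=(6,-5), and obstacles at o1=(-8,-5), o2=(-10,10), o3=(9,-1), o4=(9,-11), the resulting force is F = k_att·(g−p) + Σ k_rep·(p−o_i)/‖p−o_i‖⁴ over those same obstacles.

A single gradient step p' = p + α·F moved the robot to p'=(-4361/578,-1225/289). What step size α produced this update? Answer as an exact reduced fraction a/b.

α = 1/4

F_att = 1·(g−p) = 1·(18,-1) = (18.0000,-1.0000)
o1: d²=17 ≤ ρ²=46; F_rep = 13·(-4,1)/17² = (-0.1799,0.0450)
o2: d²=200 > ρ²=46 → inactive
o3: d²=450 > ρ²=46 → inactive
o4: d²=490 > ρ²=46 → inactive
F = F_att + ΣF_rep = (17.8201,-0.9550)
Δp = p'−p = (4.4550,-0.2388); α = Δx/Fx = (2575/578) / (5150/289) = 1/4
check: Δy/Fy = (-69/289) / (-276/289) = 1/4 ✓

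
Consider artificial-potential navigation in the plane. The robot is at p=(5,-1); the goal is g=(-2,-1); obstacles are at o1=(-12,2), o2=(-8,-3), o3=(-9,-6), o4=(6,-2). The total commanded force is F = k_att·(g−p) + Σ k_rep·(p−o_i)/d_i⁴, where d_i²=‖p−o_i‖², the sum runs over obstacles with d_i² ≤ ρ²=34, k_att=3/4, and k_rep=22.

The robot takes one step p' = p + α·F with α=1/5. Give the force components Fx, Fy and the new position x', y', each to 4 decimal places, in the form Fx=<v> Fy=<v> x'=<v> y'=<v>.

F_att = 3/4·(g−p) = 3/4·(-7,0) = (-5.2500,0.0000)
o1: d²=298 > ρ²=34 → inactive
o2: d²=173 > ρ²=34 → inactive
o3: d²=221 > ρ²=34 → inactive
o4: d²=2 ≤ ρ²=34; F_rep = 22·(-1,1)/2² = (-5.5000,5.5000)
F = F_att + ΣF_rep = (-10.7500,5.5000)
p' = p + 1/5·F = (2.8500,0.1000)

Fx=-10.7500 Fy=5.5000 x'=2.8500 y'=0.1000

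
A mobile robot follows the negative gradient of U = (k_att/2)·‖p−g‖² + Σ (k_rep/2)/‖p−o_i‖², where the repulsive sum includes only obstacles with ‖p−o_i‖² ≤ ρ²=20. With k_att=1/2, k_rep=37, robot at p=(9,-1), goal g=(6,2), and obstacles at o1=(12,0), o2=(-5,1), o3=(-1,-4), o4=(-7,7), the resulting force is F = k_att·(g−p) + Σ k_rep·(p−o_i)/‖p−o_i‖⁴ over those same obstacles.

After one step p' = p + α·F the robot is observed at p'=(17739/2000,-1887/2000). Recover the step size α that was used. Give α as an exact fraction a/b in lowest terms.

F_att = 1/2·(g−p) = 1/2·(-3,3) = (-1.5000,1.5000)
o1: d²=10 ≤ ρ²=20; F_rep = 37·(-3,-1)/10² = (-1.1100,-0.3700)
o2: d²=200 > ρ²=20 → inactive
o3: d²=109 > ρ²=20 → inactive
o4: d²=320 > ρ²=20 → inactive
F = F_att + ΣF_rep = (-2.6100,1.1300)
Δp = p'−p = (-0.1305,0.0565); α = Δx/Fx = (-261/2000) / (-261/100) = 1/20
check: Δy/Fy = (113/2000) / (113/100) = 1/20 ✓

α = 1/20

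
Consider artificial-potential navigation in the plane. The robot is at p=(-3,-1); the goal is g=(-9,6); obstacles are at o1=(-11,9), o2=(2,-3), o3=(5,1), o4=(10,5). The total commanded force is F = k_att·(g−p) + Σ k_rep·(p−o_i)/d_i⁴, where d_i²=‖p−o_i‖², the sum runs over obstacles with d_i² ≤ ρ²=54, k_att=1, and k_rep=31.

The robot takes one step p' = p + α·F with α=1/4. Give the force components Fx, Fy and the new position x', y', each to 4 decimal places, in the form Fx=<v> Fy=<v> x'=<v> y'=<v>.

Fx=-6.1843 Fy=7.0737 x'=-4.5461 y'=0.7684

F_att = 1·(g−p) = 1·(-6,7) = (-6.0000,7.0000)
o1: d²=164 > ρ²=54 → inactive
o2: d²=29 ≤ ρ²=54; F_rep = 31·(-5,2)/29² = (-0.1843,0.0737)
o3: d²=68 > ρ²=54 → inactive
o4: d²=205 > ρ²=54 → inactive
F = F_att + ΣF_rep = (-6.1843,7.0737)
p' = p + 1/4·F = (-4.5461,0.7684)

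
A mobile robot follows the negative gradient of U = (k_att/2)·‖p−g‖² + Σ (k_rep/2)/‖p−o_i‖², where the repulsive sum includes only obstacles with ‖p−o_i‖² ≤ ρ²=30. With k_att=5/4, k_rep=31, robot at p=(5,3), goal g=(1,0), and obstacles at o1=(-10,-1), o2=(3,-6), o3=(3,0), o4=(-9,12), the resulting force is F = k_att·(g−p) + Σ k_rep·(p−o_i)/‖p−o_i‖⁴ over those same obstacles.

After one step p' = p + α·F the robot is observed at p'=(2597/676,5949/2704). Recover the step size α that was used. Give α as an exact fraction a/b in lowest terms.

F_att = 5/4·(g−p) = 5/4·(-4,-3) = (-5.0000,-3.7500)
o1: d²=241 > ρ²=30 → inactive
o2: d²=85 > ρ²=30 → inactive
o3: d²=13 ≤ ρ²=30; F_rep = 31·(2,3)/13² = (0.3669,0.5503)
o4: d²=277 > ρ²=30 → inactive
F = F_att + ΣF_rep = (-4.6331,-3.1997)
Δp = p'−p = (-1.1583,-0.7999); α = Δx/Fx = (-783/676) / (-783/169) = 1/4
check: Δy/Fy = (-2163/2704) / (-2163/676) = 1/4 ✓

α = 1/4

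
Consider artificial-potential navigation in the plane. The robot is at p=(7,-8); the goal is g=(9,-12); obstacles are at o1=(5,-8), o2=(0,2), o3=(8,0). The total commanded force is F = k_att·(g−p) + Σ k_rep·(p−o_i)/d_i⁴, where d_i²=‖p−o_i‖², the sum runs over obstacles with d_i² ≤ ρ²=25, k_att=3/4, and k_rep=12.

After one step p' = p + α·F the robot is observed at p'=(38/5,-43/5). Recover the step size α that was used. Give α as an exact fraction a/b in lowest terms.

F_att = 3/4·(g−p) = 3/4·(2,-4) = (1.5000,-3.0000)
o1: d²=4 ≤ ρ²=25; F_rep = 12·(2,0)/4² = (1.5000,0.0000)
o2: d²=149 > ρ²=25 → inactive
o3: d²=65 > ρ²=25 → inactive
F = F_att + ΣF_rep = (3.0000,-3.0000)
Δp = p'−p = (0.6000,-0.6000); α = Δx/Fx = (3/5) / (3) = 1/5
check: Δy/Fy = (-3/5) / (-3) = 1/5 ✓

α = 1/5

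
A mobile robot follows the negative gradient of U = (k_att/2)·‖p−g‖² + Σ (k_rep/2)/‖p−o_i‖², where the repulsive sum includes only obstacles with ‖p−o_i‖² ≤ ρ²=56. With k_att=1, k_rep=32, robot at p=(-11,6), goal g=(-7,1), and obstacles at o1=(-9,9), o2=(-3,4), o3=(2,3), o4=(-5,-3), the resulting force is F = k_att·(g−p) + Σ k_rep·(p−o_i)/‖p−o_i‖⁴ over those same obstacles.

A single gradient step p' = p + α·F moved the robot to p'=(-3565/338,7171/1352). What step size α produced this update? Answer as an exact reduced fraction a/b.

F_att = 1·(g−p) = 1·(4,-5) = (4.0000,-5.0000)
o1: d²=13 ≤ ρ²=56; F_rep = 32·(-2,-3)/13² = (-0.3787,-0.5680)
o2: d²=68 > ρ²=56 → inactive
o3: d²=178 > ρ²=56 → inactive
o4: d²=117 > ρ²=56 → inactive
F = F_att + ΣF_rep = (3.6213,-5.5680)
Δp = p'−p = (0.4527,-0.6960); α = Δx/Fx = (153/338) / (612/169) = 1/8
check: Δy/Fy = (-941/1352) / (-941/169) = 1/8 ✓

α = 1/8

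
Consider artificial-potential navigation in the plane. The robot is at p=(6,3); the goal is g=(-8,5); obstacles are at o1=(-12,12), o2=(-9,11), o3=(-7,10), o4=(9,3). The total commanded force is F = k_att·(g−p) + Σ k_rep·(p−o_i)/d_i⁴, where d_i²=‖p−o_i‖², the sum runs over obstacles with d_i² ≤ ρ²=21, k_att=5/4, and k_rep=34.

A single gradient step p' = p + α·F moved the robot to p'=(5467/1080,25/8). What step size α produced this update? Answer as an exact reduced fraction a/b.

α = 1/20

F_att = 5/4·(g−p) = 5/4·(-14,2) = (-17.5000,2.5000)
o1: d²=405 > ρ²=21 → inactive
o2: d²=289 > ρ²=21 → inactive
o3: d²=218 > ρ²=21 → inactive
o4: d²=9 ≤ ρ²=21; F_rep = 34·(-3,0)/9² = (-1.2593,0.0000)
F = F_att + ΣF_rep = (-18.7593,2.5000)
Δp = p'−p = (-0.9380,0.1250); α = Δx/Fx = (-1013/1080) / (-1013/54) = 1/20
check: Δy/Fy = (1/8) / (5/2) = 1/20 ✓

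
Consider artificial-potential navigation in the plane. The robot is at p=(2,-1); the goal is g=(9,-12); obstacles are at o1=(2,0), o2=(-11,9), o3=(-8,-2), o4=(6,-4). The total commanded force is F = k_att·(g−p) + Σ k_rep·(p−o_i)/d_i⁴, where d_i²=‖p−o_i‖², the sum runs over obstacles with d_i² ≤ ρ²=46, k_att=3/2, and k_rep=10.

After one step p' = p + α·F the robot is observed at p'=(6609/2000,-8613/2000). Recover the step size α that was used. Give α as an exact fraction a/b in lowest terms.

α = 1/8

F_att = 3/2·(g−p) = 3/2·(7,-11) = (10.5000,-16.5000)
o1: d²=1 ≤ ρ²=46; F_rep = 10·(0,-1)/1² = (0.0000,-10.0000)
o2: d²=269 > ρ²=46 → inactive
o3: d²=101 > ρ²=46 → inactive
o4: d²=25 ≤ ρ²=46; F_rep = 10·(-4,3)/25² = (-0.0640,0.0480)
F = F_att + ΣF_rep = (10.4360,-26.4520)
Δp = p'−p = (1.3045,-3.3065); α = Δx/Fx = (2609/2000) / (2609/250) = 1/8
check: Δy/Fy = (-6613/2000) / (-6613/250) = 1/8 ✓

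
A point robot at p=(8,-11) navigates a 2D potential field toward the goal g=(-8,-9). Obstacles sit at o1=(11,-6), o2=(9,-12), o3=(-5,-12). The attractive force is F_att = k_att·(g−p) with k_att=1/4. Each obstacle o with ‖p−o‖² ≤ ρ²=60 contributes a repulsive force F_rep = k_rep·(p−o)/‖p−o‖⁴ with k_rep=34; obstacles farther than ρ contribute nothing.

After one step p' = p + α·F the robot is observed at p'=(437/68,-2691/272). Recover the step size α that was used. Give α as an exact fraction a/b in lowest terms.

α = 1/8

F_att = 1/4·(g−p) = 1/4·(-16,2) = (-4.0000,0.5000)
o1: d²=34 ≤ ρ²=60; F_rep = 34·(-3,-5)/34² = (-0.0882,-0.1471)
o2: d²=2 ≤ ρ²=60; F_rep = 34·(-1,1)/2² = (-8.5000,8.5000)
o3: d²=170 > ρ²=60 → inactive
F = F_att + ΣF_rep = (-12.5882,8.8529)
Δp = p'−p = (-1.5735,1.1066); α = Δx/Fx = (-107/68) / (-214/17) = 1/8
check: Δy/Fy = (301/272) / (301/34) = 1/8 ✓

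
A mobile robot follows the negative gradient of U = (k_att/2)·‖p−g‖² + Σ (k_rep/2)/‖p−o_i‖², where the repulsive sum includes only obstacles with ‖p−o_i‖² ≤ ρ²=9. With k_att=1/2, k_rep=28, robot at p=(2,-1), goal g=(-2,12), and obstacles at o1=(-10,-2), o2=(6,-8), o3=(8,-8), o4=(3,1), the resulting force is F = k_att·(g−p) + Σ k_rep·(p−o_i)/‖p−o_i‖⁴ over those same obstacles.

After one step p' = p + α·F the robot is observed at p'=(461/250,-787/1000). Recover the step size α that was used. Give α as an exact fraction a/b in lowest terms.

α = 1/20

F_att = 1/2·(g−p) = 1/2·(-4,13) = (-2.0000,6.5000)
o1: d²=145 > ρ²=9 → inactive
o2: d²=65 > ρ²=9 → inactive
o3: d²=85 > ρ²=9 → inactive
o4: d²=5 ≤ ρ²=9; F_rep = 28·(-1,-2)/5² = (-1.1200,-2.2400)
F = F_att + ΣF_rep = (-3.1200,4.2600)
Δp = p'−p = (-0.1560,0.2130); α = Δx/Fx = (-39/250) / (-78/25) = 1/20
check: Δy/Fy = (213/1000) / (213/50) = 1/20 ✓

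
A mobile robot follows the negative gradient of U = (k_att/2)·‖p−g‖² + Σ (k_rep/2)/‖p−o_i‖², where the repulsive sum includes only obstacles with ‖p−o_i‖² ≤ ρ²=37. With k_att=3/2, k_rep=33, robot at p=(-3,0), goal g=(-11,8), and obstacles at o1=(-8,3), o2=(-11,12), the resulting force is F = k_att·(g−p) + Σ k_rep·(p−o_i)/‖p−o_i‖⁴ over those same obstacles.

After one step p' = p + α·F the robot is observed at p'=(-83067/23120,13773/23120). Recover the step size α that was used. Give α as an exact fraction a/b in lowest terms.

α = 1/20

F_att = 3/2·(g−p) = 3/2·(-8,8) = (-12.0000,12.0000)
o1: d²=34 ≤ ρ²=37; F_rep = 33·(5,-3)/34² = (0.1427,-0.0856)
o2: d²=208 > ρ²=37 → inactive
F = F_att + ΣF_rep = (-11.8573,11.9144)
Δp = p'−p = (-0.5929,0.5957); α = Δx/Fx = (-13707/23120) / (-13707/1156) = 1/20
check: Δy/Fy = (13773/23120) / (13773/1156) = 1/20 ✓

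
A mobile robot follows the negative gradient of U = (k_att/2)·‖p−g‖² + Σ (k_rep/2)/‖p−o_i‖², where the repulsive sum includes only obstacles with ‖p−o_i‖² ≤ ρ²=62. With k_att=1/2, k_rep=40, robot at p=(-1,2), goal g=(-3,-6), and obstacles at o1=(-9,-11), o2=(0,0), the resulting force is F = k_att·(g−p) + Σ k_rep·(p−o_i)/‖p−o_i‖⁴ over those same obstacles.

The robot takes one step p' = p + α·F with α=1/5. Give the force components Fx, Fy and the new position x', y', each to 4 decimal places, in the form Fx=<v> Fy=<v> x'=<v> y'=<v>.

F_att = 1/2·(g−p) = 1/2·(-2,-8) = (-1.0000,-4.0000)
o1: d²=233 > ρ²=62 → inactive
o2: d²=5 ≤ ρ²=62; F_rep = 40·(-1,2)/5² = (-1.6000,3.2000)
F = F_att + ΣF_rep = (-2.6000,-0.8000)
p' = p + 1/5·F = (-1.5200,1.8400)

Fx=-2.6000 Fy=-0.8000 x'=-1.5200 y'=1.8400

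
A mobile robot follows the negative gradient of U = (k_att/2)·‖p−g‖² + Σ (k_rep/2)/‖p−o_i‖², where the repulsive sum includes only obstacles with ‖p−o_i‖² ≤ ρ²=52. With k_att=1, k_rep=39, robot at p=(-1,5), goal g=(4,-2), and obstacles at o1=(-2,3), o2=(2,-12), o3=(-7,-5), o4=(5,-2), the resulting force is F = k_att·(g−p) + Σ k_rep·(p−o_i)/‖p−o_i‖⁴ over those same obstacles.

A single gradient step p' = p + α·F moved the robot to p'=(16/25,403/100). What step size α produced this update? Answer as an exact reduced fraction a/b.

α = 1/4

F_att = 1·(g−p) = 1·(5,-7) = (5.0000,-7.0000)
o1: d²=5 ≤ ρ²=52; F_rep = 39·(1,2)/5² = (1.5600,3.1200)
o2: d²=298 > ρ²=52 → inactive
o3: d²=136 > ρ²=52 → inactive
o4: d²=85 > ρ²=52 → inactive
F = F_att + ΣF_rep = (6.5600,-3.8800)
Δp = p'−p = (1.6400,-0.9700); α = Δx/Fx = (41/25) / (164/25) = 1/4
check: Δy/Fy = (-97/100) / (-97/25) = 1/4 ✓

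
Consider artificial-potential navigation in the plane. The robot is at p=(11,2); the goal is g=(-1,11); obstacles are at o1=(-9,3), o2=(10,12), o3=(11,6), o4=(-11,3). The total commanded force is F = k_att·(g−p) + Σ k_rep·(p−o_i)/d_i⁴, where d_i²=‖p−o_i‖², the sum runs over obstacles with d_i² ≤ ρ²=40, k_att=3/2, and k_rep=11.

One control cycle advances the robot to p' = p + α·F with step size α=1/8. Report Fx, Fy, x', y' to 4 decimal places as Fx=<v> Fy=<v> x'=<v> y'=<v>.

F_att = 3/2·(g−p) = 3/2·(-12,9) = (-18.0000,13.5000)
o1: d²=401 > ρ²=40 → inactive
o2: d²=101 > ρ²=40 → inactive
o3: d²=16 ≤ ρ²=40; F_rep = 11·(0,-4)/16² = (0.0000,-0.1719)
o4: d²=485 > ρ²=40 → inactive
F = F_att + ΣF_rep = (-18.0000,13.3281)
p' = p + 1/8·F = (8.7500,3.6660)

Fx=-18.0000 Fy=13.3281 x'=8.7500 y'=3.6660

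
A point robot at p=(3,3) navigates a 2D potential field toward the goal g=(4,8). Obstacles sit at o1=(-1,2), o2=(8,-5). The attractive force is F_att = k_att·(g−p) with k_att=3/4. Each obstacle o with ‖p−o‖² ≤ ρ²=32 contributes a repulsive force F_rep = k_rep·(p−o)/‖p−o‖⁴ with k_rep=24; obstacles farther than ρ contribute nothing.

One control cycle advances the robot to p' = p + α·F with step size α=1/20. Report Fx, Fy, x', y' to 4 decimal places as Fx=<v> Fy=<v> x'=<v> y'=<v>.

F_att = 3/4·(g−p) = 3/4·(1,5) = (0.7500,3.7500)
o1: d²=17 ≤ ρ²=32; F_rep = 24·(4,1)/17² = (0.3322,0.0830)
o2: d²=89 > ρ²=32 → inactive
F = F_att + ΣF_rep = (1.0822,3.8330)
p' = p + 1/20·F = (3.0541,3.1917)

Fx=1.0822 Fy=3.8330 x'=3.0541 y'=3.1917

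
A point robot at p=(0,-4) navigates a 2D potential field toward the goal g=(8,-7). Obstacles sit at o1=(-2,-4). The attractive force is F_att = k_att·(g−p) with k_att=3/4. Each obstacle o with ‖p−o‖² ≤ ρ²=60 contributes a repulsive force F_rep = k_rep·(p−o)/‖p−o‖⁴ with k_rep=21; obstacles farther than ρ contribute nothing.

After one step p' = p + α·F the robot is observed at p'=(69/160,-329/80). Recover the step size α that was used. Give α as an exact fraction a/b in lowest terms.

F_att = 3/4·(g−p) = 3/4·(8,-3) = (6.0000,-2.2500)
o1: d²=4 ≤ ρ²=60; F_rep = 21·(2,0)/4² = (2.6250,0.0000)
F = F_att + ΣF_rep = (8.6250,-2.2500)
Δp = p'−p = (0.4313,-0.1125); α = Δx/Fx = (69/160) / (69/8) = 1/20
check: Δy/Fy = (-9/80) / (-9/4) = 1/20 ✓

α = 1/20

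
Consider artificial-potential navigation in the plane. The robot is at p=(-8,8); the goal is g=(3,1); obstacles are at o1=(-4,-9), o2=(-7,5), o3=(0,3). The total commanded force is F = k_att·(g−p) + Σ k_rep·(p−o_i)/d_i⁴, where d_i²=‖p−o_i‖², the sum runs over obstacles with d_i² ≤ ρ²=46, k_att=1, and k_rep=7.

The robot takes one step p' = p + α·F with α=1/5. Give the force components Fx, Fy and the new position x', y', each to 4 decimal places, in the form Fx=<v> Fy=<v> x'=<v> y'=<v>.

Fx=10.9300 Fy=-6.7900 x'=-5.8140 y'=6.6420

F_att = 1·(g−p) = 1·(11,-7) = (11.0000,-7.0000)
o1: d²=305 > ρ²=46 → inactive
o2: d²=10 ≤ ρ²=46; F_rep = 7·(-1,3)/10² = (-0.0700,0.2100)
o3: d²=89 > ρ²=46 → inactive
F = F_att + ΣF_rep = (10.9300,-6.7900)
p' = p + 1/5·F = (-5.8140,6.6420)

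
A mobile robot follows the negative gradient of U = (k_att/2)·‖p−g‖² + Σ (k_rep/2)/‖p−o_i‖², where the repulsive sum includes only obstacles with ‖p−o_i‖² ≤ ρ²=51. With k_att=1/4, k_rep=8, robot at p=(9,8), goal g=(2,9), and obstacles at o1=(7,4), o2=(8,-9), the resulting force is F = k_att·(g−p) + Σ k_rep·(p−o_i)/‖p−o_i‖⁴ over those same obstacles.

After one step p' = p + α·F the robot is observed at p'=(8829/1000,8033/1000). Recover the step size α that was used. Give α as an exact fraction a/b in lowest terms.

α = 1/10

F_att = 1/4·(g−p) = 1/4·(-7,1) = (-1.7500,0.2500)
o1: d²=20 ≤ ρ²=51; F_rep = 8·(2,4)/20² = (0.0400,0.0800)
o2: d²=290 > ρ²=51 → inactive
F = F_att + ΣF_rep = (-1.7100,0.3300)
Δp = p'−p = (-0.1710,0.0330); α = Δx/Fx = (-171/1000) / (-171/100) = 1/10
check: Δy/Fy = (33/1000) / (33/100) = 1/10 ✓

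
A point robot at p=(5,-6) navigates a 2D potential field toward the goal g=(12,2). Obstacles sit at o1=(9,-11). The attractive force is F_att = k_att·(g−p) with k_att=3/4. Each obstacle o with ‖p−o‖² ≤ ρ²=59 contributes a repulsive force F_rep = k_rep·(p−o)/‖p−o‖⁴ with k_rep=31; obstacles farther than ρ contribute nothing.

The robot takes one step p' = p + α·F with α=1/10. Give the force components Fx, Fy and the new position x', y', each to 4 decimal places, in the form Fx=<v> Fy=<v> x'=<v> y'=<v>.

F_att = 3/4·(g−p) = 3/4·(7,8) = (5.2500,6.0000)
o1: d²=41 ≤ ρ²=59; F_rep = 31·(-4,5)/41² = (-0.0738,0.0922)
F = F_att + ΣF_rep = (5.1762,6.0922)
p' = p + 1/10·F = (5.5176,-5.3908)

Fx=5.1762 Fy=6.0922 x'=5.5176 y'=-5.3908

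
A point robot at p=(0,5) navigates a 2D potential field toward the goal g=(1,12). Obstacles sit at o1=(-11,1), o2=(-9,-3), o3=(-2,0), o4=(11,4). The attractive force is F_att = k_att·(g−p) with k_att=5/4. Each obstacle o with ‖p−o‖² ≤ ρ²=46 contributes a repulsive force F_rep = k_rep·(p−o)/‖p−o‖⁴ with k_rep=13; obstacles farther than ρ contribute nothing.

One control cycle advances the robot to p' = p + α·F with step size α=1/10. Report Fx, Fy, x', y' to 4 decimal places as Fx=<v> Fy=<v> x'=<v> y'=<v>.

F_att = 5/4·(g−p) = 5/4·(1,7) = (1.2500,8.7500)
o1: d²=137 > ρ²=46 → inactive
o2: d²=145 > ρ²=46 → inactive
o3: d²=29 ≤ ρ²=46; F_rep = 13·(2,5)/29² = (0.0309,0.0773)
o4: d²=122 > ρ²=46 → inactive
F = F_att + ΣF_rep = (1.2809,8.8273)
p' = p + 1/10·F = (0.1281,5.8827)

Fx=1.2809 Fy=8.8273 x'=0.1281 y'=5.8827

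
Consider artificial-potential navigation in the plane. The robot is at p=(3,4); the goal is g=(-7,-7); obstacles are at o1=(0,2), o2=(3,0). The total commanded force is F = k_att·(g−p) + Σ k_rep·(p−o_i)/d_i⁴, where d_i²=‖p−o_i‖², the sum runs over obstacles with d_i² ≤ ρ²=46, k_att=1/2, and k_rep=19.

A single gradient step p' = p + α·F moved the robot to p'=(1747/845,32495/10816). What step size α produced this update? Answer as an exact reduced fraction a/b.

α = 1/5

F_att = 1/2·(g−p) = 1/2·(-10,-11) = (-5.0000,-5.5000)
o1: d²=13 ≤ ρ²=46; F_rep = 19·(3,2)/13² = (0.3373,0.2249)
o2: d²=16 ≤ ρ²=46; F_rep = 19·(0,4)/16² = (0.0000,0.2969)
F = F_att + ΣF_rep = (-4.6627,-4.9783)
Δp = p'−p = (-0.9325,-0.9957); α = Δx/Fx = (-788/845) / (-788/169) = 1/5
check: Δy/Fy = (-10769/10816) / (-53845/10816) = 1/5 ✓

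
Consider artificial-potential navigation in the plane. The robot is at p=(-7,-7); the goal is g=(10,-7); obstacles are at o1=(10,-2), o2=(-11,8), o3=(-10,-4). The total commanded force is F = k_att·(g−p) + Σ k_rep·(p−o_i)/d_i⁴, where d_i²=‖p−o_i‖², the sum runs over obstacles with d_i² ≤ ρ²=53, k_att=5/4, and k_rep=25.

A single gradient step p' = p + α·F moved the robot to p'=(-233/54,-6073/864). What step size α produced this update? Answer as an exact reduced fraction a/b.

F_att = 5/4·(g−p) = 5/4·(17,0) = (21.2500,0.0000)
o1: d²=314 > ρ²=53 → inactive
o2: d²=241 > ρ²=53 → inactive
o3: d²=18 ≤ ρ²=53; F_rep = 25·(3,-3)/18² = (0.2315,-0.2315)
F = F_att + ΣF_rep = (21.4815,-0.2315)
Δp = p'−p = (2.6852,-0.0289); α = Δx/Fx = (145/54) / (580/27) = 1/8
check: Δy/Fy = (-25/864) / (-25/108) = 1/8 ✓

α = 1/8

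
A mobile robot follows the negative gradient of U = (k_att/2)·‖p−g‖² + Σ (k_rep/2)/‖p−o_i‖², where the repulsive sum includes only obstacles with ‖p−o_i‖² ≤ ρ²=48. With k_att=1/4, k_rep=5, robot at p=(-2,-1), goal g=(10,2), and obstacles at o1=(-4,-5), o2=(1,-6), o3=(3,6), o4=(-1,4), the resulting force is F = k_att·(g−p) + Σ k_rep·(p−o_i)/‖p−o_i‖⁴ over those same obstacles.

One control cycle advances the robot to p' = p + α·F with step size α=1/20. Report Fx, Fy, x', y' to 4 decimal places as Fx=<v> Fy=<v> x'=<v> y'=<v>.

F_att = 1/4·(g−p) = 1/4·(12,3) = (3.0000,0.7500)
o1: d²=20 ≤ ρ²=48; F_rep = 5·(2,4)/20² = (0.0250,0.0500)
o2: d²=34 ≤ ρ²=48; F_rep = 5·(-3,5)/34² = (-0.0130,0.0216)
o3: d²=74 > ρ²=48 → inactive
o4: d²=26 ≤ ρ²=48; F_rep = 5·(-1,-5)/26² = (-0.0074,-0.0370)
F = F_att + ΣF_rep = (3.0046,0.7846)
p' = p + 1/20·F = (-1.8498,-0.9608)

Fx=3.0046 Fy=0.7846 x'=-1.8498 y'=-0.9608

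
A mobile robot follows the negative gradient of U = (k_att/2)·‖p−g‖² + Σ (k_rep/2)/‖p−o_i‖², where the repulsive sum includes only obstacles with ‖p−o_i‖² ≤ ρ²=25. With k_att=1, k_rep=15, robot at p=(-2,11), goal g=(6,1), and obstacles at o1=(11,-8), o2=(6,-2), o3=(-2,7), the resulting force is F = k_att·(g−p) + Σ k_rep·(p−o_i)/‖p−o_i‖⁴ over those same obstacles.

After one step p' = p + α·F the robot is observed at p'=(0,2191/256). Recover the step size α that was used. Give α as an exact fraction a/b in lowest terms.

F_att = 1·(g−p) = 1·(8,-10) = (8.0000,-10.0000)
o1: d²=530 > ρ²=25 → inactive
o2: d²=233 > ρ²=25 → inactive
o3: d²=16 ≤ ρ²=25; F_rep = 15·(0,4)/16² = (0.0000,0.2344)
F = F_att + ΣF_rep = (8.0000,-9.7656)
Δp = p'−p = (2.0000,-2.4414); α = Δx/Fx = (2) / (8) = 1/4
check: Δy/Fy = (-625/256) / (-625/64) = 1/4 ✓

α = 1/4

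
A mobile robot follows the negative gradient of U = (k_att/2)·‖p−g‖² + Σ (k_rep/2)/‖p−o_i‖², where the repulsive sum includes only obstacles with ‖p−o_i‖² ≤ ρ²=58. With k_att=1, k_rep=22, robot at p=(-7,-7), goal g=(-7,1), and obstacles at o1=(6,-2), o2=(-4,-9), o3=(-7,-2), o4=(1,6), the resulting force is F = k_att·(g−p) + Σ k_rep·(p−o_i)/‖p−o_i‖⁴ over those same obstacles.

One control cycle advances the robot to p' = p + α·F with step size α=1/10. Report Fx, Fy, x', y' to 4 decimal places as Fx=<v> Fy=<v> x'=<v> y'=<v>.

Fx=-0.3905 Fy=8.0844 x'=-7.0391 y'=-6.1916

F_att = 1·(g−p) = 1·(0,8) = (0.0000,8.0000)
o1: d²=194 > ρ²=58 → inactive
o2: d²=13 ≤ ρ²=58; F_rep = 22·(-3,2)/13² = (-0.3905,0.2604)
o3: d²=25 ≤ ρ²=58; F_rep = 22·(0,-5)/25² = (0.0000,-0.1760)
o4: d²=233 > ρ²=58 → inactive
F = F_att + ΣF_rep = (-0.3905,8.0844)
p' = p + 1/10·F = (-7.0391,-6.1916)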